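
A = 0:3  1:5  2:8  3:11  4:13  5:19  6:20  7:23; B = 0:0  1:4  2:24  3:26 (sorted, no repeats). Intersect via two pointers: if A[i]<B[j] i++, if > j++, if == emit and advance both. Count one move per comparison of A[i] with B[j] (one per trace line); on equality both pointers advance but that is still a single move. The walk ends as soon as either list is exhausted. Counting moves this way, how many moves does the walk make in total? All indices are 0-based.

i=0 j=0: 3>0, j++
i=0 j=1: 3<4, i++
i=1 j=1: 5>4, j++
i=1 j=2: 5<24, i++
i=2 j=2: 8<24, i++
i=3 j=2: 11<24, i++
i=4 j=2: 13<24, i++
i=5 j=2: 19<24, i++
i=6 j=2: 20<24, i++
i=7 j=2: 23<24, i++

10 moves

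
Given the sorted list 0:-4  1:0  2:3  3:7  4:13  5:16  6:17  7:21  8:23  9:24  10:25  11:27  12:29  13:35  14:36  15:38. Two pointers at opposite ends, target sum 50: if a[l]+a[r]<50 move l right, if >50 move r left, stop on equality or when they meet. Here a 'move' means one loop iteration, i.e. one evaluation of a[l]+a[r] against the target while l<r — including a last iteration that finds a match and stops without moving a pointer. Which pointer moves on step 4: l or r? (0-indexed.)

l

[0,15] -4+38=34 <50 → l++
[1,15] 0+38=38 <50 → l++
[2,15] 3+38=41 <50 → l++
[3,15] 7+38=45 <50 → l++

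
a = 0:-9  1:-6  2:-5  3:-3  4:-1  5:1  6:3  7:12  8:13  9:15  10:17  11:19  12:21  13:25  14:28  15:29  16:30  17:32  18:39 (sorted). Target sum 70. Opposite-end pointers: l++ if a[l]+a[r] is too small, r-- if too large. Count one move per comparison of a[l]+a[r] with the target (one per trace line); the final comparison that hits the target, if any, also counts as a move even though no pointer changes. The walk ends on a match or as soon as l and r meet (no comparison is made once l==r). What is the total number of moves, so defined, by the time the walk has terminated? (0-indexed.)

18 moves

[0,18] -9+39=30 <70 → l++
[1,18] -6+39=33 <70 → l++
[2,18] -5+39=34 <70 → l++
[3,18] -3+39=36 <70 → l++
[4,18] -1+39=38 <70 → l++
[5,18] 1+39=40 <70 → l++
[6,18] 3+39=42 <70 → l++
[7,18] 12+39=51 <70 → l++
[8,18] 13+39=52 <70 → l++
[9,18] 15+39=54 <70 → l++
[10,18] 17+39=56 <70 → l++
[11,18] 19+39=58 <70 → l++
[12,18] 21+39=60 <70 → l++
[13,18] 25+39=64 <70 → l++
[14,18] 28+39=67 <70 → l++
[15,18] 29+39=68 <70 → l++
[16,18] 30+39=69 <70 → l++
[17,18] 32+39=71 >70 → r--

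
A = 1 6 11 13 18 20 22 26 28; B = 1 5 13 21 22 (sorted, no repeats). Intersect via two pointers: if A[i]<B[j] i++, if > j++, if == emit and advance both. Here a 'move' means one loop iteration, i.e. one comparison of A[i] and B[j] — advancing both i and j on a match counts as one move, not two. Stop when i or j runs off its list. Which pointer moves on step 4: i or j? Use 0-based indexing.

i

i=0 j=0: 1==1 emit, i++,j++
i=1 j=1: 6>5, j++
i=1 j=2: 6<13, i++
i=2 j=2: 11<13, i++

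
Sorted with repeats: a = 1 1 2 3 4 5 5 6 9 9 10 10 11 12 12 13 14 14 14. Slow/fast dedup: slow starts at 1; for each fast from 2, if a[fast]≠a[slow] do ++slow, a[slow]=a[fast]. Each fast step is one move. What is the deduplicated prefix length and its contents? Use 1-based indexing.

slow=1 fast=2: a[fast]=1=a[slow] dup, fast++
slow=1 fast=3: a[fast]=2≠a[slow]=1 write a[2]=2, slow++,fast++
slow=2 fast=4: a[fast]=3≠a[slow]=2 write a[3]=3, slow++,fast++
slow=3 fast=5: a[fast]=4≠a[slow]=3 write a[4]=4, slow++,fast++
slow=4 fast=6: a[fast]=5≠a[slow]=4 write a[5]=5, slow++,fast++
slow=5 fast=7: a[fast]=5=a[slow] dup, fast++
slow=5 fast=8: a[fast]=6≠a[slow]=5 write a[6]=6, slow++,fast++
slow=6 fast=9: a[fast]=9≠a[slow]=6 write a[7]=9, slow++,fast++
slow=7 fast=10: a[fast]=9=a[slow] dup, fast++
slow=7 fast=11: a[fast]=10≠a[slow]=9 write a[8]=10, slow++,fast++
slow=8 fast=12: a[fast]=10=a[slow] dup, fast++
slow=8 fast=13: a[fast]=11≠a[slow]=10 write a[9]=11, slow++,fast++
slow=9 fast=14: a[fast]=12≠a[slow]=11 write a[10]=12, slow++,fast++
slow=10 fast=15: a[fast]=12=a[slow] dup, fast++
slow=10 fast=16: a[fast]=13≠a[slow]=12 write a[11]=13, slow++,fast++
slow=11 fast=17: a[fast]=14≠a[slow]=13 write a[12]=14, slow++,fast++
slow=12 fast=18: a[fast]=14=a[slow] dup, fast++
slow=12 fast=19: a[fast]=14=a[slow] dup, fast++

length 12; prefix = [1, 2, 3, 4, 5, 6, 9, 10, 11, 12, 13, 14]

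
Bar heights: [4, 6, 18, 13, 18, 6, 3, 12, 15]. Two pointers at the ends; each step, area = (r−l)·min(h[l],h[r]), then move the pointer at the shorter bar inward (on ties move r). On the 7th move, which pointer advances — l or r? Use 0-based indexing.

r

l=0 r=8: min(4,15)*8=32 best=32 *, l++
l=1 r=8: min(6,15)*7=42 best=42 *, l++
l=2 r=8: min(18,15)*6=90 best=90 *, r--
l=2 r=7: min(18,12)*5=60 best=90, r--
l=2 r=6: min(18,3)*4=12 best=90, r--
l=2 r=5: min(18,6)*3=18 best=90, r--
l=2 r=4: min(18,18)*2=36 best=90, r--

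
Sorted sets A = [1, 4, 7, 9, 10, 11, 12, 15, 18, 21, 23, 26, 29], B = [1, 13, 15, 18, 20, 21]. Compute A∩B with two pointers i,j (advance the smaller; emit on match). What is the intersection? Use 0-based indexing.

intersection = [1, 15, 18, 21]

[i=0,j=0] 1==1 emit → i++,j++
[i=1,j=1] 4<13 → i++
[i=2,j=1] 7<13 → i++
[i=3,j=1] 9<13 → i++
[i=4,j=1] 10<13 → i++
[i=5,j=1] 11<13 → i++
[i=6,j=1] 12<13 → i++
[i=7,j=1] 15>13 → j++
[i=7,j=2] 15==15 emit → i++,j++
[i=8,j=3] 18==18 emit → i++,j++
[i=9,j=4] 21>20 → j++
[i=9,j=5] 21==21 emit → i++,j++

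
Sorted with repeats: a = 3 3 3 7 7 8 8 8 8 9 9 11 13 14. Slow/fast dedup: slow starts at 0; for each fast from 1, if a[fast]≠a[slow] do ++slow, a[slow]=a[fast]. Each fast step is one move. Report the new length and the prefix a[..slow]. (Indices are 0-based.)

(s=0,f=1) a[fast]=3=a[slow] dup → fast++
(s=0,f=2) a[fast]=3=a[slow] dup → fast++
(s=0,f=3) a[fast]=7≠a[slow]=3 write a[1]=7 → slow++,fast++
(s=1,f=4) a[fast]=7=a[slow] dup → fast++
(s=1,f=5) a[fast]=8≠a[slow]=7 write a[2]=8 → slow++,fast++
(s=2,f=6) a[fast]=8=a[slow] dup → fast++
(s=2,f=7) a[fast]=8=a[slow] dup → fast++
(s=2,f=8) a[fast]=8=a[slow] dup → fast++
(s=2,f=9) a[fast]=9≠a[slow]=8 write a[3]=9 → slow++,fast++
(s=3,f=10) a[fast]=9=a[slow] dup → fast++
(s=3,f=11) a[fast]=11≠a[slow]=9 write a[4]=11 → slow++,fast++
(s=4,f=12) a[fast]=13≠a[slow]=11 write a[5]=13 → slow++,fast++
(s=5,f=13) a[fast]=14≠a[slow]=13 write a[6]=14 → slow++,fast++

length 7; prefix = [3, 7, 8, 9, 11, 13, 14]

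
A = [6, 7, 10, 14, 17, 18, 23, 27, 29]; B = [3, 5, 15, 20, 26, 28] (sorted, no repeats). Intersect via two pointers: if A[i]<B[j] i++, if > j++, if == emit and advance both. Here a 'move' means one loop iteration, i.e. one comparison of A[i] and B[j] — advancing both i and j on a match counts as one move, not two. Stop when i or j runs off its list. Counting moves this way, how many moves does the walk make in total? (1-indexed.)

14 moves

i=1 j=1: 6>3, j++
i=1 j=2: 6>5, j++
i=1 j=3: 6<15, i++
i=2 j=3: 7<15, i++
i=3 j=3: 10<15, i++
i=4 j=3: 14<15, i++
i=5 j=3: 17>15, j++
i=5 j=4: 17<20, i++
i=6 j=4: 18<20, i++
i=7 j=4: 23>20, j++
i=7 j=5: 23<26, i++
i=8 j=5: 27>26, j++
i=8 j=6: 27<28, i++
i=9 j=6: 29>28, j++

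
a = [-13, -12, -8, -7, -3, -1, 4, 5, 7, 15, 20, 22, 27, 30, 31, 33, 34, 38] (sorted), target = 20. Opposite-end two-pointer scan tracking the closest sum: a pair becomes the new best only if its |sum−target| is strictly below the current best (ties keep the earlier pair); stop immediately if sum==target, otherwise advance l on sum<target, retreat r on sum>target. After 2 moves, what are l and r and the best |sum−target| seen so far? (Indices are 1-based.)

l=1, r=16, best |Δ|=1

l=1 r=18: -13+38=25 d=5 *, r--
l=1 r=17: -13+34=21 d=1 *, r--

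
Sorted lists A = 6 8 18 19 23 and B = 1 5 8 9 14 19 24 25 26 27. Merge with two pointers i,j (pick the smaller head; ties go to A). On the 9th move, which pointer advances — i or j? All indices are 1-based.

i=1 j=1: A[i]=6>B[j]=1 take 1, j++
i=1 j=2: A[i]=6>B[j]=5 take 5, j++
i=1 j=3: A[i]=6<=B[j]=8 take 6, i++
i=2 j=3: A[i]=8<=B[j]=8 take 8, i++
i=3 j=3: A[i]=18>B[j]=8 take 8, j++
i=3 j=4: A[i]=18>B[j]=9 take 9, j++
i=3 j=5: A[i]=18>B[j]=14 take 14, j++
i=3 j=6: A[i]=18<=B[j]=19 take 18, i++
i=4 j=6: A[i]=19<=B[j]=19 take 19, i++

i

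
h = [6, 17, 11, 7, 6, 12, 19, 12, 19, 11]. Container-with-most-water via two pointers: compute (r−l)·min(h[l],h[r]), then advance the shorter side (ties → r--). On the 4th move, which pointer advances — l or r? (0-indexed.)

l=0 r=9: min(6,11)*9=54 best=54 *, l++
l=1 r=9: min(17,11)*8=88 best=88 *, r--
l=1 r=8: min(17,19)*7=119 best=119 *, l++
l=2 r=8: min(11,19)*6=66 best=119, l++

l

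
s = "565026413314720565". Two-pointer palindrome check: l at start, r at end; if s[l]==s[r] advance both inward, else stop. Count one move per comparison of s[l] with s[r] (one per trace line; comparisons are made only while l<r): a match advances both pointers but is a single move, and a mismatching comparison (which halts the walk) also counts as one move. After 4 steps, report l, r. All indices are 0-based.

l=4, r=13

[0,17] '5'=='5' → l++,r--
[1,16] '6'=='6' → l++,r--
[2,15] '5'=='5' → l++,r--
[3,14] '0'=='0' → l++,r--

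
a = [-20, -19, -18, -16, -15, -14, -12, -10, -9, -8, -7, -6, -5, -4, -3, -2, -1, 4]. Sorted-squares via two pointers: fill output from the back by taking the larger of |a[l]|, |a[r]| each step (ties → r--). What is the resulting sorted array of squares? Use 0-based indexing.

[1, 4, 9, 16, 16, 25, 36, 49, 64, 81, 100, 144, 196, 225, 256, 324, 361, 400]

[0,17] |-20|>|4| out[17]=400 → l++
[1,17] |-19|>|4| out[16]=361 → l++
[2,17] |-18|>|4| out[15]=324 → l++
[3,17] |-16|>|4| out[14]=256 → l++
[4,17] |-15|>|4| out[13]=225 → l++
[5,17] |-14|>|4| out[12]=196 → l++
[6,17] |-12|>|4| out[11]=144 → l++
[7,17] |-10|>|4| out[10]=100 → l++
[8,17] |-9|>|4| out[9]=81 → l++
[9,17] |-8|>|4| out[8]=64 → l++
[10,17] |-7|>|4| out[7]=49 → l++
[11,17] |-6|>|4| out[6]=36 → l++
[12,17] |-5|>|4| out[5]=25 → l++
[13,17] |-4|<=|4| out[4]=16 → r--
[13,16] |-4|>|-1| out[3]=16 → l++
[14,16] |-3|>|-1| out[2]=9 → l++
[15,16] |-2|>|-1| out[1]=4 → l++
[16,16] |-1|<=|-1| out[0]=1 → r--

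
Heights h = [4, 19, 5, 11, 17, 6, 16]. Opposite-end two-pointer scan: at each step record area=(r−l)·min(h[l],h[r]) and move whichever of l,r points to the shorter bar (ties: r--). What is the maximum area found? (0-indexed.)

max area = 80

l=0 r=6: min(4,16)*6=24 best=24 *, l++
l=1 r=6: min(19,16)*5=80 best=80 *, r--
l=1 r=5: min(19,6)*4=24 best=80, r--
l=1 r=4: min(19,17)*3=51 best=80, r--
l=1 r=3: min(19,11)*2=22 best=80, r--
l=1 r=2: min(19,5)*1=5 best=80, r--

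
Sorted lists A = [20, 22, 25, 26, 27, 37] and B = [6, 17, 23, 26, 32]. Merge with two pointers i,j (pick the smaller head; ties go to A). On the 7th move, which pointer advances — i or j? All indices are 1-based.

i=1 j=1: A[i]=20>B[j]=6 take 6, j++
i=1 j=2: A[i]=20>B[j]=17 take 17, j++
i=1 j=3: A[i]=20<=B[j]=23 take 20, i++
i=2 j=3: A[i]=22<=B[j]=23 take 22, i++
i=3 j=3: A[i]=25>B[j]=23 take 23, j++
i=3 j=4: A[i]=25<=B[j]=26 take 25, i++
i=4 j=4: A[i]=26<=B[j]=26 take 26, i++

i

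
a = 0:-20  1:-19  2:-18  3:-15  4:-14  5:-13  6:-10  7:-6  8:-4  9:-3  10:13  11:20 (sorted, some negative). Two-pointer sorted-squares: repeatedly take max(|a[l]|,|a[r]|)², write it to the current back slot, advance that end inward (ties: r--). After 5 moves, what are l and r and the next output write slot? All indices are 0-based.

[0,11] |-20|<=|20| out[11]=400 → r--
[0,10] |-20|>|13| out[10]=400 → l++
[1,10] |-19|>|13| out[9]=361 → l++
[2,10] |-18|>|13| out[8]=324 → l++
[3,10] |-15|>|13| out[7]=225 → l++

l=4, r=10, next write slot=6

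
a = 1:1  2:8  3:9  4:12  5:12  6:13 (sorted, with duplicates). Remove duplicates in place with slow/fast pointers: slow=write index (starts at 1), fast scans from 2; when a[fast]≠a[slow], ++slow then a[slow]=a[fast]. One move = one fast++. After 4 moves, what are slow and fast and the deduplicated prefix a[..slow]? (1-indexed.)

slow=4, fast=6, prefix=[1, 8, 9, 12]

slow=1 fast=2: a[fast]=8≠a[slow]=1 write a[2]=8, slow++,fast++
slow=2 fast=3: a[fast]=9≠a[slow]=8 write a[3]=9, slow++,fast++
slow=3 fast=4: a[fast]=12≠a[slow]=9 write a[4]=12, slow++,fast++
slow=4 fast=5: a[fast]=12=a[slow] dup, fast++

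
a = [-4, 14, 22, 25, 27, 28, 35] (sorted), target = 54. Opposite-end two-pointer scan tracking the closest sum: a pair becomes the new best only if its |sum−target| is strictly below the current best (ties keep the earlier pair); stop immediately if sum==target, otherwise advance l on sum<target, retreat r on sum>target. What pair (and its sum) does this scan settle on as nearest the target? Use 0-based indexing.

pair (25, 28) with sum 53 (|Δ|=1)

l=0 r=6: -4+35=31 d=23 *, l++
l=1 r=6: 14+35=49 d=5 *, l++
l=2 r=6: 22+35=57 d=3 *, r--
l=2 r=5: 22+28=50 d=4, l++
l=3 r=5: 25+28=53 d=1 *, l++
l=4 r=5: 27+28=55 d=1, r--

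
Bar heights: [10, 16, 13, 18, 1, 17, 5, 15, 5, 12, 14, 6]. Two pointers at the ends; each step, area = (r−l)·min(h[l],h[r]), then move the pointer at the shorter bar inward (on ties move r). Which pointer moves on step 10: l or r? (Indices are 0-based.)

r

[0,11] min(10,6)*11=66 best=66 * → r--
[0,10] min(10,14)*10=100 best=100 * → l++
[1,10] min(16,14)*9=126 best=126 * → r--
[1,9] min(16,12)*8=96 best=126 → r--
[1,8] min(16,5)*7=35 best=126 → r--
[1,7] min(16,15)*6=90 best=126 → r--
[1,6] min(16,5)*5=25 best=126 → r--
[1,5] min(16,17)*4=64 best=126 → l++
[2,5] min(13,17)*3=39 best=126 → l++
[3,5] min(18,17)*2=34 best=126 → r--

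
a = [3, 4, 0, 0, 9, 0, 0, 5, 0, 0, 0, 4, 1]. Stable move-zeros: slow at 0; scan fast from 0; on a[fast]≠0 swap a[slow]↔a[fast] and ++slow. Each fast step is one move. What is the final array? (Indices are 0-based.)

(s=0,f=0) a[fast]=3≠0 swap→a[0]=3 → slow++,fast++
(s=1,f=1) a[fast]=4≠0 swap→a[1]=4 → slow++,fast++
(s=2,f=2) a[fast]=0 → fast++
(s=2,f=3) a[fast]=0 → fast++
(s=2,f=4) a[fast]=9≠0 swap→a[2]=9 → slow++,fast++
(s=3,f=5) a[fast]=0 → fast++
(s=3,f=6) a[fast]=0 → fast++
(s=3,f=7) a[fast]=5≠0 swap→a[3]=5 → slow++,fast++
(s=4,f=8) a[fast]=0 → fast++
(s=4,f=9) a[fast]=0 → fast++
(s=4,f=10) a[fast]=0 → fast++
(s=4,f=11) a[fast]=4≠0 swap→a[4]=4 → slow++,fast++
(s=5,f=12) a[fast]=1≠0 swap→a[5]=1 → slow++,fast++

[3, 4, 9, 5, 4, 1, 0, 0, 0, 0, 0, 0, 0]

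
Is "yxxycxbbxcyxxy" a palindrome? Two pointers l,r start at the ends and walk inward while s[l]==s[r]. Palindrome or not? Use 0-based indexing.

palindrome

[0,13] 'y'=='y' → l++,r--
[1,12] 'x'=='x' → l++,r--
[2,11] 'x'=='x' → l++,r--
[3,10] 'y'=='y' → l++,r--
[4,9] 'c'=='c' → l++,r--
[5,8] 'x'=='x' → l++,r--
[6,7] 'b'=='b' → l++,r--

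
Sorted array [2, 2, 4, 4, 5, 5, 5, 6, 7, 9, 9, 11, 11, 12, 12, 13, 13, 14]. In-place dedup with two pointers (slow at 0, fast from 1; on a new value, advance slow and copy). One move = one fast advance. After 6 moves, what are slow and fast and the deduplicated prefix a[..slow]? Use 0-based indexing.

slow=2, fast=7, prefix=[2, 4, 5]

(s=0,f=1) a[fast]=2=a[slow] dup → fast++
(s=0,f=2) a[fast]=4≠a[slow]=2 write a[1]=4 → slow++,fast++
(s=1,f=3) a[fast]=4=a[slow] dup → fast++
(s=1,f=4) a[fast]=5≠a[slow]=4 write a[2]=5 → slow++,fast++
(s=2,f=5) a[fast]=5=a[slow] dup → fast++
(s=2,f=6) a[fast]=5=a[slow] dup → fast++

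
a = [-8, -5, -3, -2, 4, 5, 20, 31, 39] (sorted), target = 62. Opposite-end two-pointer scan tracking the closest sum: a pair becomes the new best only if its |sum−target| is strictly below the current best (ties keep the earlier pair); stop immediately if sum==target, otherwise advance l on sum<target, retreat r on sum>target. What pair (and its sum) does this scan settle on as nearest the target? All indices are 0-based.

l=0 r=8: -8+39=31 d=31 *, l++
l=1 r=8: -5+39=34 d=28 *, l++
l=2 r=8: -3+39=36 d=26 *, l++
l=3 r=8: -2+39=37 d=25 *, l++
l=4 r=8: 4+39=43 d=19 *, l++
l=5 r=8: 5+39=44 d=18 *, l++
l=6 r=8: 20+39=59 d=3 *, l++
l=7 r=8: 31+39=70 d=8, r--

pair (20, 39) with sum 59 (|Δ|=3)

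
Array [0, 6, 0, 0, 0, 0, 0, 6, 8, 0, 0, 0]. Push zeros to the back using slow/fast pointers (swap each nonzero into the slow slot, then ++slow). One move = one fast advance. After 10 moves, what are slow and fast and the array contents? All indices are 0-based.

slow=3, fast=10, a=[6, 6, 8, 0, 0, 0, 0, 0, 0, 0, 0, 0]

slow=0 fast=0: a[fast]=0, fast++
slow=0 fast=1: a[fast]=6≠0 swap→a[0]=6, slow++,fast++
slow=1 fast=2: a[fast]=0, fast++
slow=1 fast=3: a[fast]=0, fast++
slow=1 fast=4: a[fast]=0, fast++
slow=1 fast=5: a[fast]=0, fast++
slow=1 fast=6: a[fast]=0, fast++
slow=1 fast=7: a[fast]=6≠0 swap→a[1]=6, slow++,fast++
slow=2 fast=8: a[fast]=8≠0 swap→a[2]=8, slow++,fast++
slow=3 fast=9: a[fast]=0, fast++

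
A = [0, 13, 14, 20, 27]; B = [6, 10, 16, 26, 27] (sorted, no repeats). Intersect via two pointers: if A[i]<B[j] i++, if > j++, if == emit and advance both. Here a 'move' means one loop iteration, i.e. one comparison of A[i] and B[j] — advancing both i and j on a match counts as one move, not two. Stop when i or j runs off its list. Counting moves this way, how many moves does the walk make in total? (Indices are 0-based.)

9 moves

i=0 j=0: 0<6, i++
i=1 j=0: 13>6, j++
i=1 j=1: 13>10, j++
i=1 j=2: 13<16, i++
i=2 j=2: 14<16, i++
i=3 j=2: 20>16, j++
i=3 j=3: 20<26, i++
i=4 j=3: 27>26, j++
i=4 j=4: 27==27 emit, i++,j++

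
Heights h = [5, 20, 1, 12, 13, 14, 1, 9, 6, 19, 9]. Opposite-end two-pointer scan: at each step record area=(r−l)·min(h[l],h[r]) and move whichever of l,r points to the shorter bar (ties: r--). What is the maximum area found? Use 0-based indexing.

l=0 r=10: min(5,9)*10=50 best=50 *, l++
l=1 r=10: min(20,9)*9=81 best=81 *, r--
l=1 r=9: min(20,19)*8=152 best=152 *, r--
l=1 r=8: min(20,6)*7=42 best=152, r--
l=1 r=7: min(20,9)*6=54 best=152, r--
l=1 r=6: min(20,1)*5=5 best=152, r--
l=1 r=5: min(20,14)*4=56 best=152, r--
l=1 r=4: min(20,13)*3=39 best=152, r--
l=1 r=3: min(20,12)*2=24 best=152, r--
l=1 r=2: min(20,1)*1=1 best=152, r--

max area = 152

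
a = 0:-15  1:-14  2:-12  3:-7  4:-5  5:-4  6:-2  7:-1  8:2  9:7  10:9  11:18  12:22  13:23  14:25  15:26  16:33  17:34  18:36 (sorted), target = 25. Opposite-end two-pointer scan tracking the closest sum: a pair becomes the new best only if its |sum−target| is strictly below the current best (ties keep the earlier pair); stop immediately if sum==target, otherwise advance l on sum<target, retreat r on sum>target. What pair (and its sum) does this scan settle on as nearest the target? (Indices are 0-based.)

pair (-1, 26) with sum 25 (|Δ|=0)

[0,18] -15+36=21 d=4 * → l++
[1,18] -14+36=22 d=3 * → l++
[2,18] -12+36=24 d=1 * → l++
[3,18] -7+36=29 d=4 → r--
[3,17] -7+34=27 d=2 → r--
[3,16] -7+33=26 d=1 → r--
[3,15] -7+26=19 d=6 → l++
[4,15] -5+26=21 d=4 → l++
[5,15] -4+26=22 d=3 → l++
[6,15] -2+26=24 d=1 → l++
[7,15] -1+26=25 d=0 * → stop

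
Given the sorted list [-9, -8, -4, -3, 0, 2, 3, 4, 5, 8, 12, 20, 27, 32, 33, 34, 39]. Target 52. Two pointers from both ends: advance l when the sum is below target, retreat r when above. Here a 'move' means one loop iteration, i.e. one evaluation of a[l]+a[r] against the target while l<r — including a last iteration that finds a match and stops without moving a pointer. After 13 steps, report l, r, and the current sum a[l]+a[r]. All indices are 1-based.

l=1 r=17: -9+39=30 <52, l++
l=2 r=17: -8+39=31 <52, l++
l=3 r=17: -4+39=35 <52, l++
l=4 r=17: -3+39=36 <52, l++
l=5 r=17: 0+39=39 <52, l++
l=6 r=17: 2+39=41 <52, l++
l=7 r=17: 3+39=42 <52, l++
l=8 r=17: 4+39=43 <52, l++
l=9 r=17: 5+39=44 <52, l++
l=10 r=17: 8+39=47 <52, l++
l=11 r=17: 12+39=51 <52, l++
l=12 r=17: 20+39=59 >52, r--
l=12 r=16: 20+34=54 >52, r--

l=12, r=15, sum=53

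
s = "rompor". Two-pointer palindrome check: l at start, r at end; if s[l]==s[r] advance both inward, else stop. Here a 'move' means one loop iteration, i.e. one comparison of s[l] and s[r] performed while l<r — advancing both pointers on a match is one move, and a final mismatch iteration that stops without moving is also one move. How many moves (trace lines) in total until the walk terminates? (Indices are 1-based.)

3 moves

l=1 r=6: 'r'=='r', l++,r--
l=2 r=5: 'o'=='o', l++,r--
l=3 r=4: 'm'!='p', stop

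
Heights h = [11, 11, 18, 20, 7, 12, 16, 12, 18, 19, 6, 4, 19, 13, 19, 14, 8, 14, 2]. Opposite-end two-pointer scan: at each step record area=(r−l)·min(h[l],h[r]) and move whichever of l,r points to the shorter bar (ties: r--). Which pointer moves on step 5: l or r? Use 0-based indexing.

r

l=0 r=18: min(11,2)*18=36 best=36 *, r--
l=0 r=17: min(11,14)*17=187 best=187 *, l++
l=1 r=17: min(11,14)*16=176 best=187, l++
l=2 r=17: min(18,14)*15=210 best=210 *, r--
l=2 r=16: min(18,8)*14=112 best=210, r--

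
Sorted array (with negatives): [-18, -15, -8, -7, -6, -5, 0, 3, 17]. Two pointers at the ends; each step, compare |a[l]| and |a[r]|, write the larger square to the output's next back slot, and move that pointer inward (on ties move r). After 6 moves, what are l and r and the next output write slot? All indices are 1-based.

l=1 r=9: |-18|>|17| out[9]=324, l++
l=2 r=9: |-15|<=|17| out[8]=289, r--
l=2 r=8: |-15|>|3| out[7]=225, l++
l=3 r=8: |-8|>|3| out[6]=64, l++
l=4 r=8: |-7|>|3| out[5]=49, l++
l=5 r=8: |-6|>|3| out[4]=36, l++

l=6, r=8, next write slot=3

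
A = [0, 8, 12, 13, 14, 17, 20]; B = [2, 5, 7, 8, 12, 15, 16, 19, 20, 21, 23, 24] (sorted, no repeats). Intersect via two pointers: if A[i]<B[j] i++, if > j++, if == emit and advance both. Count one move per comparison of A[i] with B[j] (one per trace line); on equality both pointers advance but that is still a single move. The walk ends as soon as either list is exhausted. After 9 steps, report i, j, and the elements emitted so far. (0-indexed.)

i=5, j=6, emitted=[8, 12]

[i=0,j=0] 0<2 → i++
[i=1,j=0] 8>2 → j++
[i=1,j=1] 8>5 → j++
[i=1,j=2] 8>7 → j++
[i=1,j=3] 8==8 emit → i++,j++
[i=2,j=4] 12==12 emit → i++,j++
[i=3,j=5] 13<15 → i++
[i=4,j=5] 14<15 → i++
[i=5,j=5] 17>15 → j++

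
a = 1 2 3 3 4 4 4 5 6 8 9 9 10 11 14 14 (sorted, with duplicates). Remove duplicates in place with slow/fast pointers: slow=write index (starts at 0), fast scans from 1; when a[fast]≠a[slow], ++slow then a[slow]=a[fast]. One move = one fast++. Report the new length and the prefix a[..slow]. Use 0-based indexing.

length 11; prefix = [1, 2, 3, 4, 5, 6, 8, 9, 10, 11, 14]

(s=0,f=1) a[fast]=2≠a[slow]=1 write a[1]=2 → slow++,fast++
(s=1,f=2) a[fast]=3≠a[slow]=2 write a[2]=3 → slow++,fast++
(s=2,f=3) a[fast]=3=a[slow] dup → fast++
(s=2,f=4) a[fast]=4≠a[slow]=3 write a[3]=4 → slow++,fast++
(s=3,f=5) a[fast]=4=a[slow] dup → fast++
(s=3,f=6) a[fast]=4=a[slow] dup → fast++
(s=3,f=7) a[fast]=5≠a[slow]=4 write a[4]=5 → slow++,fast++
(s=4,f=8) a[fast]=6≠a[slow]=5 write a[5]=6 → slow++,fast++
(s=5,f=9) a[fast]=8≠a[slow]=6 write a[6]=8 → slow++,fast++
(s=6,f=10) a[fast]=9≠a[slow]=8 write a[7]=9 → slow++,fast++
(s=7,f=11) a[fast]=9=a[slow] dup → fast++
(s=7,f=12) a[fast]=10≠a[slow]=9 write a[8]=10 → slow++,fast++
(s=8,f=13) a[fast]=11≠a[slow]=10 write a[9]=11 → slow++,fast++
(s=9,f=14) a[fast]=14≠a[slow]=11 write a[10]=14 → slow++,fast++
(s=10,f=15) a[fast]=14=a[slow] dup → fast++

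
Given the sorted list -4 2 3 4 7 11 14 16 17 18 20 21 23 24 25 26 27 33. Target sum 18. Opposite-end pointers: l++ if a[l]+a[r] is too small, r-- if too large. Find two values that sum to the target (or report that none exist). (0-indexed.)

[0,17] -4+33=29 >18 → r--
[0,16] -4+27=23 >18 → r--
[0,15] -4+26=22 >18 → r--
[0,14] -4+25=21 >18 → r--
[0,13] -4+24=20 >18 → r--
[0,12] -4+23=19 >18 → r--
[0,11] -4+21=17 <18 → l++
[1,11] 2+21=23 >18 → r--
[1,10] 2+20=22 >18 → r--
[1,9] 2+18=20 >18 → r--
[1,8] 2+17=19 >18 → r--
[1,7] 2+16=18 → found

(2, 16)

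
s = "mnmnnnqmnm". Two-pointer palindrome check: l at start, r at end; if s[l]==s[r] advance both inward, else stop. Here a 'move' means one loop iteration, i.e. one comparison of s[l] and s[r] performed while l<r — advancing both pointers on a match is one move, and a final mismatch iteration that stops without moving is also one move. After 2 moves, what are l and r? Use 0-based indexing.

l=2, r=7

[0,9] 'm'=='m' → l++,r--
[1,8] 'n'=='n' → l++,r--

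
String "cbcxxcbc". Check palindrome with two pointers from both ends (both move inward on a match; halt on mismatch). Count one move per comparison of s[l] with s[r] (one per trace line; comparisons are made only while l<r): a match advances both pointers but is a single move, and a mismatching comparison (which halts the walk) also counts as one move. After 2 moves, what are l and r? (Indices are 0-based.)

l=2, r=5

l=0 r=7: 'c'=='c', l++,r--
l=1 r=6: 'b'=='b', l++,r--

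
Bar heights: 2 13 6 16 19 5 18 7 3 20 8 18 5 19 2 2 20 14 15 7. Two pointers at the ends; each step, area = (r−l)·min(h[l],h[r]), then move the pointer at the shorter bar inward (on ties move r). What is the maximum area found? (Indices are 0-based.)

l=0 r=19: min(2,7)*19=38 best=38 *, l++
l=1 r=19: min(13,7)*18=126 best=126 *, r--
l=1 r=18: min(13,15)*17=221 best=221 *, l++
l=2 r=18: min(6,15)*16=96 best=221, l++
l=3 r=18: min(16,15)*15=225 best=225 *, r--
l=3 r=17: min(16,14)*14=196 best=225, r--
l=3 r=16: min(16,20)*13=208 best=225, l++
l=4 r=16: min(19,20)*12=228 best=228 *, l++
l=5 r=16: min(5,20)*11=55 best=228, l++
l=6 r=16: min(18,20)*10=180 best=228, l++
l=7 r=16: min(7,20)*9=63 best=228, l++
l=8 r=16: min(3,20)*8=24 best=228, l++
l=9 r=16: min(20,20)*7=140 best=228, r--
l=9 r=15: min(20,2)*6=12 best=228, r--
l=9 r=14: min(20,2)*5=10 best=228, r--
l=9 r=13: min(20,19)*4=76 best=228, r--
l=9 r=12: min(20,5)*3=15 best=228, r--
l=9 r=11: min(20,18)*2=36 best=228, r--
l=9 r=10: min(20,8)*1=8 best=228, r--

max area = 228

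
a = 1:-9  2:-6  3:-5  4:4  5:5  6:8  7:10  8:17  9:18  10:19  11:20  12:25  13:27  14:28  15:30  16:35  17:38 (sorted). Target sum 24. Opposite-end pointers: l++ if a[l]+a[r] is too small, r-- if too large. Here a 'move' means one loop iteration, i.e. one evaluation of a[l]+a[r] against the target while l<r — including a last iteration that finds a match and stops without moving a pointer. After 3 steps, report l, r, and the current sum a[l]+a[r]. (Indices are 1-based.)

[1,17] -9+38=29 >24 → r--
[1,16] -9+35=26 >24 → r--
[1,15] -9+30=21 <24 → l++

l=2, r=15, sum=24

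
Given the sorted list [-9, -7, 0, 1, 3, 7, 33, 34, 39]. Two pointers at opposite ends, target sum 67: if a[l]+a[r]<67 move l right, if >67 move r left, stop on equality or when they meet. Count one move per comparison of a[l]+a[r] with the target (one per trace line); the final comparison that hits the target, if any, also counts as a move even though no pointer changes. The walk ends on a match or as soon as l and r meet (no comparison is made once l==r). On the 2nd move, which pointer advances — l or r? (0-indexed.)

l

l=0 r=8: -9+39=30 <67, l++
l=1 r=8: -7+39=32 <67, l++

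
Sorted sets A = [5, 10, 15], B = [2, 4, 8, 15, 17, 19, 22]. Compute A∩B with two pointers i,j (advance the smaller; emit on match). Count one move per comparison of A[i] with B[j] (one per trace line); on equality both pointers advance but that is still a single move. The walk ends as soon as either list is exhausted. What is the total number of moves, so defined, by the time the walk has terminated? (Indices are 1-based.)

i=1 j=1: 5>2, j++
i=1 j=2: 5>4, j++
i=1 j=3: 5<8, i++
i=2 j=3: 10>8, j++
i=2 j=4: 10<15, i++
i=3 j=4: 15==15 emit, i++,j++

6 moves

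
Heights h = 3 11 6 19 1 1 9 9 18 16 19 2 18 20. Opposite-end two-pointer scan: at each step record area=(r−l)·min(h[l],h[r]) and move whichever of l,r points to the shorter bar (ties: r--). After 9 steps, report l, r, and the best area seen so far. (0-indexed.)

[0,13] min(3,20)*13=39 best=39 * → l++
[1,13] min(11,20)*12=132 best=132 * → l++
[2,13] min(6,20)*11=66 best=132 → l++
[3,13] min(19,20)*10=190 best=190 * → l++
[4,13] min(1,20)*9=9 best=190 → l++
[5,13] min(1,20)*8=8 best=190 → l++
[6,13] min(9,20)*7=63 best=190 → l++
[7,13] min(9,20)*6=54 best=190 → l++
[8,13] min(18,20)*5=90 best=190 → l++

l=9, r=13, best area=190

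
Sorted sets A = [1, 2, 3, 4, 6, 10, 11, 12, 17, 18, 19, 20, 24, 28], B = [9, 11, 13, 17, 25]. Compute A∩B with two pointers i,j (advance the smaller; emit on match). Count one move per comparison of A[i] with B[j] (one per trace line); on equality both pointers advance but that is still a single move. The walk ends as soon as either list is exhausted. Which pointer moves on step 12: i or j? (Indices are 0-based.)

[i=0,j=0] 1<9 → i++
[i=1,j=0] 2<9 → i++
[i=2,j=0] 3<9 → i++
[i=3,j=0] 4<9 → i++
[i=4,j=0] 6<9 → i++
[i=5,j=0] 10>9 → j++
[i=5,j=1] 10<11 → i++
[i=6,j=1] 11==11 emit → i++,j++
[i=7,j=2] 12<13 → i++
[i=8,j=2] 17>13 → j++
[i=8,j=3] 17==17 emit → i++,j++
[i=9,j=4] 18<25 → i++

i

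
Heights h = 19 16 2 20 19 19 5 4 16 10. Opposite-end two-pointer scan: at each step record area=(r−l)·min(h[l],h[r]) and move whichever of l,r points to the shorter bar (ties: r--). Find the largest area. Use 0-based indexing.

max area = 128

[0,9] min(19,10)*9=90 best=90 * → r--
[0,8] min(19,16)*8=128 best=128 * → r--
[0,7] min(19,4)*7=28 best=128 → r--
[0,6] min(19,5)*6=30 best=128 → r--
[0,5] min(19,19)*5=95 best=128 → r--
[0,4] min(19,19)*4=76 best=128 → r--
[0,3] min(19,20)*3=57 best=128 → l++
[1,3] min(16,20)*2=32 best=128 → l++
[2,3] min(2,20)*1=2 best=128 → l++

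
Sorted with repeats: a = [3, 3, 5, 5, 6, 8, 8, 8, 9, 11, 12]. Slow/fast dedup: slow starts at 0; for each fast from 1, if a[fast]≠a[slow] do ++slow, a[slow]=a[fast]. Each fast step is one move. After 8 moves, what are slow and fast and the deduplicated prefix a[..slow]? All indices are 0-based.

slow=4, fast=9, prefix=[3, 5, 6, 8, 9]

(s=0,f=1) a[fast]=3=a[slow] dup → fast++
(s=0,f=2) a[fast]=5≠a[slow]=3 write a[1]=5 → slow++,fast++
(s=1,f=3) a[fast]=5=a[slow] dup → fast++
(s=1,f=4) a[fast]=6≠a[slow]=5 write a[2]=6 → slow++,fast++
(s=2,f=5) a[fast]=8≠a[slow]=6 write a[3]=8 → slow++,fast++
(s=3,f=6) a[fast]=8=a[slow] dup → fast++
(s=3,f=7) a[fast]=8=a[slow] dup → fast++
(s=3,f=8) a[fast]=9≠a[slow]=8 write a[4]=9 → slow++,fast++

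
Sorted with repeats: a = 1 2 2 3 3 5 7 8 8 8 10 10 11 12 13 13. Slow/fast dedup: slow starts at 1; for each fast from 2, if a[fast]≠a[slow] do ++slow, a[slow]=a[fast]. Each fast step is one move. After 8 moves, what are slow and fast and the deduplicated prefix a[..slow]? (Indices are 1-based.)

(s=1,f=2) a[fast]=2≠a[slow]=1 write a[2]=2 → slow++,fast++
(s=2,f=3) a[fast]=2=a[slow] dup → fast++
(s=2,f=4) a[fast]=3≠a[slow]=2 write a[3]=3 → slow++,fast++
(s=3,f=5) a[fast]=3=a[slow] dup → fast++
(s=3,f=6) a[fast]=5≠a[slow]=3 write a[4]=5 → slow++,fast++
(s=4,f=7) a[fast]=7≠a[slow]=5 write a[5]=7 → slow++,fast++
(s=5,f=8) a[fast]=8≠a[slow]=7 write a[6]=8 → slow++,fast++
(s=6,f=9) a[fast]=8=a[slow] dup → fast++

slow=6, fast=10, prefix=[1, 2, 3, 5, 7, 8]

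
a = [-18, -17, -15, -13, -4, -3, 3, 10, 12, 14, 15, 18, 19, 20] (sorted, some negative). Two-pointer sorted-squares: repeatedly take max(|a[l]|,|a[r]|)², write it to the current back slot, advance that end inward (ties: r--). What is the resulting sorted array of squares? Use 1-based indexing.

[9, 9, 16, 100, 144, 169, 196, 225, 225, 289, 324, 324, 361, 400]

l=1 r=14: |-18|<=|20| out[14]=400, r--
l=1 r=13: |-18|<=|19| out[13]=361, r--
l=1 r=12: |-18|<=|18| out[12]=324, r--
l=1 r=11: |-18|>|15| out[11]=324, l++
l=2 r=11: |-17|>|15| out[10]=289, l++
l=3 r=11: |-15|<=|15| out[9]=225, r--
l=3 r=10: |-15|>|14| out[8]=225, l++
l=4 r=10: |-13|<=|14| out[7]=196, r--
l=4 r=9: |-13|>|12| out[6]=169, l++
l=5 r=9: |-4|<=|12| out[5]=144, r--
l=5 r=8: |-4|<=|10| out[4]=100, r--
l=5 r=7: |-4|>|3| out[3]=16, l++
l=6 r=7: |-3|<=|3| out[2]=9, r--
l=6 r=6: |-3|<=|-3| out[1]=9, r--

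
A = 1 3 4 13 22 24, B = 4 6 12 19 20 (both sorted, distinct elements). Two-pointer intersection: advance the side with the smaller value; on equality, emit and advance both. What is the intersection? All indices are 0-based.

i=0 j=0: 1<4, i++
i=1 j=0: 3<4, i++
i=2 j=0: 4==4 emit, i++,j++
i=3 j=1: 13>6, j++
i=3 j=2: 13>12, j++
i=3 j=3: 13<19, i++
i=4 j=3: 22>19, j++
i=4 j=4: 22>20, j++

intersection = [4]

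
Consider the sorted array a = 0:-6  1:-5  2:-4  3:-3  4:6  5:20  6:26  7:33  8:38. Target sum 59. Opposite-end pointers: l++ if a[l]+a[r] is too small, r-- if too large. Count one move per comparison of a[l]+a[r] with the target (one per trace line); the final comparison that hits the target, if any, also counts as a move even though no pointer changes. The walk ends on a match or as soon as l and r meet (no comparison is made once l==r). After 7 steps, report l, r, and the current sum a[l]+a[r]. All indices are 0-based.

l=6, r=7, sum=59

[0,8] -6+38=32 <59 → l++
[1,8] -5+38=33 <59 → l++
[2,8] -4+38=34 <59 → l++
[3,8] -3+38=35 <59 → l++
[4,8] 6+38=44 <59 → l++
[5,8] 20+38=58 <59 → l++
[6,8] 26+38=64 >59 → r--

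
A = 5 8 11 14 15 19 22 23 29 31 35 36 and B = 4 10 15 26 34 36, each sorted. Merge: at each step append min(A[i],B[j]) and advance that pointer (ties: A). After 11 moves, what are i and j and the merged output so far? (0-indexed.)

i=8, j=3, merged so far=[4, 5, 8, 10, 11, 14, 15, 15, 19, 22, 23]

i=0 j=0: A[i]=5>B[j]=4 take 4, j++
i=0 j=1: A[i]=5<=B[j]=10 take 5, i++
i=1 j=1: A[i]=8<=B[j]=10 take 8, i++
i=2 j=1: A[i]=11>B[j]=10 take 10, j++
i=2 j=2: A[i]=11<=B[j]=15 take 11, i++
i=3 j=2: A[i]=14<=B[j]=15 take 14, i++
i=4 j=2: A[i]=15<=B[j]=15 take 15, i++
i=5 j=2: A[i]=19>B[j]=15 take 15, j++
i=5 j=3: A[i]=19<=B[j]=26 take 19, i++
i=6 j=3: A[i]=22<=B[j]=26 take 22, i++
i=7 j=3: A[i]=23<=B[j]=26 take 23, i++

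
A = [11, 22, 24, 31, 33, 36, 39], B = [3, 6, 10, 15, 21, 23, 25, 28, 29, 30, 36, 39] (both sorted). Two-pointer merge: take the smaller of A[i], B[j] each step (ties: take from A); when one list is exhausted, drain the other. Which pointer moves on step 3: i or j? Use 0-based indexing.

i=0 j=0: A[i]=11>B[j]=3 take 3, j++
i=0 j=1: A[i]=11>B[j]=6 take 6, j++
i=0 j=2: A[i]=11>B[j]=10 take 10, j++

j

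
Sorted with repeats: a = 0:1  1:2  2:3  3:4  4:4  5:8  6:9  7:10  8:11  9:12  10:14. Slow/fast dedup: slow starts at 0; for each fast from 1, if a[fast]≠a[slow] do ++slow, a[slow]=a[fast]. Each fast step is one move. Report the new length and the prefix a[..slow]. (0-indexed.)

(s=0,f=1) a[fast]=2≠a[slow]=1 write a[1]=2 → slow++,fast++
(s=1,f=2) a[fast]=3≠a[slow]=2 write a[2]=3 → slow++,fast++
(s=2,f=3) a[fast]=4≠a[slow]=3 write a[3]=4 → slow++,fast++
(s=3,f=4) a[fast]=4=a[slow] dup → fast++
(s=3,f=5) a[fast]=8≠a[slow]=4 write a[4]=8 → slow++,fast++
(s=4,f=6) a[fast]=9≠a[slow]=8 write a[5]=9 → slow++,fast++
(s=5,f=7) a[fast]=10≠a[slow]=9 write a[6]=10 → slow++,fast++
(s=6,f=8) a[fast]=11≠a[slow]=10 write a[7]=11 → slow++,fast++
(s=7,f=9) a[fast]=12≠a[slow]=11 write a[8]=12 → slow++,fast++
(s=8,f=10) a[fast]=14≠a[slow]=12 write a[9]=14 → slow++,fast++

length 10; prefix = [1, 2, 3, 4, 8, 9, 10, 11, 12, 14]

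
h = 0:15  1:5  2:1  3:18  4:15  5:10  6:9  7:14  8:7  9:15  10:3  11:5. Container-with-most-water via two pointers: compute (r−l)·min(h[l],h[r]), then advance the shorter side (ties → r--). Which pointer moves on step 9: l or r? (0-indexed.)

[0,11] min(15,5)*11=55 best=55 * → r--
[0,10] min(15,3)*10=30 best=55 → r--
[0,9] min(15,15)*9=135 best=135 * → r--
[0,8] min(15,7)*8=56 best=135 → r--
[0,7] min(15,14)*7=98 best=135 → r--
[0,6] min(15,9)*6=54 best=135 → r--
[0,5] min(15,10)*5=50 best=135 → r--
[0,4] min(15,15)*4=60 best=135 → r--
[0,3] min(15,18)*3=45 best=135 → l++

l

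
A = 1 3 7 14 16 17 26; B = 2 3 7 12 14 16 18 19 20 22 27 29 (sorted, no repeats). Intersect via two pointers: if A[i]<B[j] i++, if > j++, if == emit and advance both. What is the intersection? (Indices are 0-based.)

i=0 j=0: 1<2, i++
i=1 j=0: 3>2, j++
i=1 j=1: 3==3 emit, i++,j++
i=2 j=2: 7==7 emit, i++,j++
i=3 j=3: 14>12, j++
i=3 j=4: 14==14 emit, i++,j++
i=4 j=5: 16==16 emit, i++,j++
i=5 j=6: 17<18, i++
i=6 j=6: 26>18, j++
i=6 j=7: 26>19, j++
i=6 j=8: 26>20, j++
i=6 j=9: 26>22, j++
i=6 j=10: 26<27, i++

intersection = [3, 7, 14, 16]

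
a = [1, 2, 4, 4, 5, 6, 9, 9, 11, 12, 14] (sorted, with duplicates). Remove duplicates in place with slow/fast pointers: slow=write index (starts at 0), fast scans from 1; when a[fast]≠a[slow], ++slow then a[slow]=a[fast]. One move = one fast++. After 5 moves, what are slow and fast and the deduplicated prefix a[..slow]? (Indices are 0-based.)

(s=0,f=1) a[fast]=2≠a[slow]=1 write a[1]=2 → slow++,fast++
(s=1,f=2) a[fast]=4≠a[slow]=2 write a[2]=4 → slow++,fast++
(s=2,f=3) a[fast]=4=a[slow] dup → fast++
(s=2,f=4) a[fast]=5≠a[slow]=4 write a[3]=5 → slow++,fast++
(s=3,f=5) a[fast]=6≠a[slow]=5 write a[4]=6 → slow++,fast++

slow=4, fast=6, prefix=[1, 2, 4, 5, 6]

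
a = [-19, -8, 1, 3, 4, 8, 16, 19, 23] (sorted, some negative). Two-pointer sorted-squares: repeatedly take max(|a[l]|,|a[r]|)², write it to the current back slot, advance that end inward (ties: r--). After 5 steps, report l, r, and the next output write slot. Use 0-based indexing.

l=0 r=8: |-19|<=|23| out[8]=529, r--
l=0 r=7: |-19|<=|19| out[7]=361, r--
l=0 r=6: |-19|>|16| out[6]=361, l++
l=1 r=6: |-8|<=|16| out[5]=256, r--
l=1 r=5: |-8|<=|8| out[4]=64, r--

l=1, r=4, next write slot=3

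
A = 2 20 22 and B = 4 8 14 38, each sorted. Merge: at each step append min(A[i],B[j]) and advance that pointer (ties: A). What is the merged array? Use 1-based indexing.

[2, 4, 8, 14, 20, 22, 38]

i=1 j=1: A[i]=2<=B[j]=4 take 2, i++
i=2 j=1: A[i]=20>B[j]=4 take 4, j++
i=2 j=2: A[i]=20>B[j]=8 take 8, j++
i=2 j=3: A[i]=20>B[j]=14 take 14, j++
i=2 j=4: A[i]=20<=B[j]=38 take 20, i++
i=3 j=4: A[i]=22<=B[j]=38 take 22, i++
i=4 j=4: A done, take B[j]=38, j++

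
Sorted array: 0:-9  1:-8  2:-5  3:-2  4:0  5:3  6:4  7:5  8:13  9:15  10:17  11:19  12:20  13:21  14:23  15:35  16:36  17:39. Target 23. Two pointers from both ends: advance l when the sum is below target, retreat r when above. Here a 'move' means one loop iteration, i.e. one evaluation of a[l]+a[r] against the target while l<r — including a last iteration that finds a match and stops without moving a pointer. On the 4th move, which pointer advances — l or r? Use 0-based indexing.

[0,17] -9+39=30 >23 → r--
[0,16] -9+36=27 >23 → r--
[0,15] -9+35=26 >23 → r--
[0,14] -9+23=14 <23 → l++

l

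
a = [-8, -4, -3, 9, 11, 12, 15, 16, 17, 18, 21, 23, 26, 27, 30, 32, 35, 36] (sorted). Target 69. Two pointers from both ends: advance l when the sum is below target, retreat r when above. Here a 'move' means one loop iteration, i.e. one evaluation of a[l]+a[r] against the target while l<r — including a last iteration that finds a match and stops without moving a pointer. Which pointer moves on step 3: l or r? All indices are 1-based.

l=1 r=18: -8+36=28 <69, l++
l=2 r=18: -4+36=32 <69, l++
l=3 r=18: -3+36=33 <69, l++

l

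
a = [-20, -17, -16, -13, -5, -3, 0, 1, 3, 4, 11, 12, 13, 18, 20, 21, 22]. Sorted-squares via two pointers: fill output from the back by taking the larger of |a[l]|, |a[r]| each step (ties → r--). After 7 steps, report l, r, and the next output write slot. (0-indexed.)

[0,16] |-20|<=|22| out[16]=484 → r--
[0,15] |-20|<=|21| out[15]=441 → r--
[0,14] |-20|<=|20| out[14]=400 → r--
[0,13] |-20|>|18| out[13]=400 → l++
[1,13] |-17|<=|18| out[12]=324 → r--
[1,12] |-17|>|13| out[11]=289 → l++
[2,12] |-16|>|13| out[10]=256 → l++

l=3, r=12, next write slot=9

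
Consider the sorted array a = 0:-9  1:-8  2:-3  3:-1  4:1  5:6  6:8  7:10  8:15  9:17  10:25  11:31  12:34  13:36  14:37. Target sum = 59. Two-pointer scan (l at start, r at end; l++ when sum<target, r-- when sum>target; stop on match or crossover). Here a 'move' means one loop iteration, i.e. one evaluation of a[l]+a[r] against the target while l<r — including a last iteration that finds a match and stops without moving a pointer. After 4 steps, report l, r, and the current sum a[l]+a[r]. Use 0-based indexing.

l=4, r=14, sum=38

l=0 r=14: -9+37=28 <59, l++
l=1 r=14: -8+37=29 <59, l++
l=2 r=14: -3+37=34 <59, l++
l=3 r=14: -1+37=36 <59, l++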